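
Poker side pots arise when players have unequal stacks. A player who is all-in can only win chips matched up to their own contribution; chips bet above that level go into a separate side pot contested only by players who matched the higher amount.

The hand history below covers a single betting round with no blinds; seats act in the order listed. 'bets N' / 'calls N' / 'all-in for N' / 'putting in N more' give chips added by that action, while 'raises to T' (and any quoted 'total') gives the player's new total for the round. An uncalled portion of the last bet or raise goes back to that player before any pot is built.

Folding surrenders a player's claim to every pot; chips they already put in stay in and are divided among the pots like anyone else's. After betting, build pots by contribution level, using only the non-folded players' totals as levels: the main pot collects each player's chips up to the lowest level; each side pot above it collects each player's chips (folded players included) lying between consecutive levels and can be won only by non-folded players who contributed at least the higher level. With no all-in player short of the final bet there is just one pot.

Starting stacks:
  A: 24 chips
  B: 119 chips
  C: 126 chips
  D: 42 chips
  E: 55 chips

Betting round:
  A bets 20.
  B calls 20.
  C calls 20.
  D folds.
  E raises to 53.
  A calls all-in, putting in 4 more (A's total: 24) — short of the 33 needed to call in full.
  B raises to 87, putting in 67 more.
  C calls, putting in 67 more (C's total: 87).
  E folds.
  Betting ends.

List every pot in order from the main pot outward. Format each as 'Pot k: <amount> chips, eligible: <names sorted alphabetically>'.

Pot 1: 96 chips, eligible: A, B, C
Pot 2: 155 chips, eligible: B, C

Derivation:
Contributions: A=24, B=87, C=87, E=53
Folded: D, E
Pot levels (distinct totals of non-folded players): 24, 87
Layer 1-24: 24 each from A, B, C, E = 24*4 = 96 chips; eligible A, B, C
Layer 25-87: B 63 + C 63 + E 29 = 155 chips; eligible B, C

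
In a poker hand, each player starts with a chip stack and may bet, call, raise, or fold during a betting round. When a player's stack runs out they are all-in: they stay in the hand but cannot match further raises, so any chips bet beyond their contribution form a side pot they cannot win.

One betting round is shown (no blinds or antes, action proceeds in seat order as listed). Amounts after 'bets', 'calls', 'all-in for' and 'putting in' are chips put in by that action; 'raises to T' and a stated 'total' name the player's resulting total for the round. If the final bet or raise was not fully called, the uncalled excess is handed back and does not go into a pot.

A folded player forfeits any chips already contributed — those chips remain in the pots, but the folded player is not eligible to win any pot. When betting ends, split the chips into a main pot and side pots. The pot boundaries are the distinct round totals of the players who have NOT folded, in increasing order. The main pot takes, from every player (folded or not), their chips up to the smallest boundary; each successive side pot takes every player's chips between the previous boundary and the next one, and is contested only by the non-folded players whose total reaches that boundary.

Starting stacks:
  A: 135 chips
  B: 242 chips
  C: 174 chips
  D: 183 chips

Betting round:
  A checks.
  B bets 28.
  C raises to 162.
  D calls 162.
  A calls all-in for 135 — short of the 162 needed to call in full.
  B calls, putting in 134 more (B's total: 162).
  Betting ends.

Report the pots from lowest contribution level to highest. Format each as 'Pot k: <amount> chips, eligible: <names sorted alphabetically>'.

Pot 1: 540 chips, eligible: A, B, C, D
Pot 2: 81 chips, eligible: B, C, D

Derivation:
Contributions: A=135, B=162, C=162, D=162
Pot levels (distinct totals of non-folded players): 135, 162
Layer 1-135: 135 each from A, B, C, D = 135*4 = 540 chips; eligible A, B, C, D
Layer 136-162: 27 each from B, C, D = 27*3 = 81 chips; eligible B, C, D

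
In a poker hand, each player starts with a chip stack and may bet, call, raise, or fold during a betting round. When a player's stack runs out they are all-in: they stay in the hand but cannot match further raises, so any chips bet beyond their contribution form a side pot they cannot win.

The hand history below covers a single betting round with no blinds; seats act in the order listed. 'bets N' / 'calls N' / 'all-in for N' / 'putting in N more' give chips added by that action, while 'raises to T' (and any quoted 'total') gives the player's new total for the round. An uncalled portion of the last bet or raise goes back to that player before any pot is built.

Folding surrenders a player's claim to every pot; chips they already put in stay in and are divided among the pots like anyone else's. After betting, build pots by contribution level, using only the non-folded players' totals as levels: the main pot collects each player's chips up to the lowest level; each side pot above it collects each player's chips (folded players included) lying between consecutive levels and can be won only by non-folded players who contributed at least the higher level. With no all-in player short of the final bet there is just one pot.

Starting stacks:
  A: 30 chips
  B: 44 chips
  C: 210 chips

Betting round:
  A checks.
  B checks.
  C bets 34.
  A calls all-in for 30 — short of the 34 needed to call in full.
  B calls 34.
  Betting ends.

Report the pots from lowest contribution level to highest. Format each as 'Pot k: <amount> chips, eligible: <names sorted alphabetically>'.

Pot 1: 90 chips, eligible: A, B, C
Pot 2: 8 chips, eligible: B, C

Derivation:
Contributions: A=30, B=34, C=34
Pot levels (distinct totals of non-folded players): 30, 34
Layer 1-30: 30 each from A, B, C = 30*3 = 90 chips; eligible A, B, C
Layer 31-34: 4 each from B, C = 4*2 = 8 chips; eligible B, C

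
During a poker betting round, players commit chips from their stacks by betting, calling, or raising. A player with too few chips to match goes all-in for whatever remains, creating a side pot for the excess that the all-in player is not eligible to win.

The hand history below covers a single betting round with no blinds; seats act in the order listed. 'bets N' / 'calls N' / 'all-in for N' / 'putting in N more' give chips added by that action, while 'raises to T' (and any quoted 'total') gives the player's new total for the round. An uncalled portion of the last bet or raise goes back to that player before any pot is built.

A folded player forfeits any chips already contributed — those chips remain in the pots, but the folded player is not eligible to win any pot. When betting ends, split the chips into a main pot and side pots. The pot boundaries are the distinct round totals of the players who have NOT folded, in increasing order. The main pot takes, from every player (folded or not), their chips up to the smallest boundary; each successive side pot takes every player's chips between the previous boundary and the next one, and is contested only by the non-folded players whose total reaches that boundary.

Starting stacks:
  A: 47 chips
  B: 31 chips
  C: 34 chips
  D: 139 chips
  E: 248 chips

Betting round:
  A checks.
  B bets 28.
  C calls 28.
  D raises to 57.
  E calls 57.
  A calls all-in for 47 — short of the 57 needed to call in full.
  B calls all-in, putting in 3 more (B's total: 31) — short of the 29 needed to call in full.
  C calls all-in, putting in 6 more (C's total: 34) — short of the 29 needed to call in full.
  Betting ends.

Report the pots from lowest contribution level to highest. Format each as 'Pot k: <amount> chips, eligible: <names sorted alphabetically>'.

Contributions: A=47, B=31, C=34, D=57, E=57
Pot levels (distinct totals of non-folded players): 31, 34, 47, 57
Layer 1-31: 31 each from A, B, C, D, E = 31*5 = 155 chips; eligible A, B, C, D, E
Layer 32-34: 3 each from A, C, D, E = 3*4 = 12 chips; eligible A, C, D, E
Layer 35-47: 13 each from A, D, E = 13*3 = 39 chips; eligible A, D, E
Layer 48-57: 10 each from D, E = 10*2 = 20 chips; eligible D, E

Pot 1: 155 chips, eligible: A, B, C, D, E
Pot 2: 12 chips, eligible: A, C, D, E
Pot 3: 39 chips, eligible: A, D, E
Pot 4: 20 chips, eligible: D, E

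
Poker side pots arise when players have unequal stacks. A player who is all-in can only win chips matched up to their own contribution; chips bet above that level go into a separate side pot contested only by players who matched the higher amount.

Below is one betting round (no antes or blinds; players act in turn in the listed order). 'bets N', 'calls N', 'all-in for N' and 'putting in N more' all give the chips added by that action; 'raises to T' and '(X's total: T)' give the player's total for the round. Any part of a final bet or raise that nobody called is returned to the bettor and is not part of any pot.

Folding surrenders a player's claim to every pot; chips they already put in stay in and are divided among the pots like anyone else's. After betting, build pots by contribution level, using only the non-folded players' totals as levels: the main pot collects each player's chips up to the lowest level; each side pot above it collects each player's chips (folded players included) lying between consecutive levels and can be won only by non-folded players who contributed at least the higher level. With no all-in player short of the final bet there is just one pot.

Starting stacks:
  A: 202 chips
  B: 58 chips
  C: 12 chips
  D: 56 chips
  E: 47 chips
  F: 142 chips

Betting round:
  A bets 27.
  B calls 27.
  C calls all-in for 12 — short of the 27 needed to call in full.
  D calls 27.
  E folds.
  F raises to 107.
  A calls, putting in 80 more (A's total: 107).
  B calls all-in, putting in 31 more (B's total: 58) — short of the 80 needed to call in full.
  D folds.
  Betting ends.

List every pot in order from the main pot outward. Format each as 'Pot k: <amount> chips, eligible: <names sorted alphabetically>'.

Contributions: A=107, B=58, C=12, D=27, F=107
Folded: D, E
Pot levels (distinct totals of non-folded players): 12, 58, 107
Layer 1-12: 12 each from A, B, C, D, F = 12*5 = 60 chips; eligible A, B, C, F
Layer 13-58: A 46 + B 46 + D 15 + F 46 = 153 chips; eligible A, B, F
Layer 59-107: 49 each from A, F = 49*2 = 98 chips; eligible A, F

Pot 1: 60 chips, eligible: A, B, C, F
Pot 2: 153 chips, eligible: A, B, F
Pot 3: 98 chips, eligible: A, F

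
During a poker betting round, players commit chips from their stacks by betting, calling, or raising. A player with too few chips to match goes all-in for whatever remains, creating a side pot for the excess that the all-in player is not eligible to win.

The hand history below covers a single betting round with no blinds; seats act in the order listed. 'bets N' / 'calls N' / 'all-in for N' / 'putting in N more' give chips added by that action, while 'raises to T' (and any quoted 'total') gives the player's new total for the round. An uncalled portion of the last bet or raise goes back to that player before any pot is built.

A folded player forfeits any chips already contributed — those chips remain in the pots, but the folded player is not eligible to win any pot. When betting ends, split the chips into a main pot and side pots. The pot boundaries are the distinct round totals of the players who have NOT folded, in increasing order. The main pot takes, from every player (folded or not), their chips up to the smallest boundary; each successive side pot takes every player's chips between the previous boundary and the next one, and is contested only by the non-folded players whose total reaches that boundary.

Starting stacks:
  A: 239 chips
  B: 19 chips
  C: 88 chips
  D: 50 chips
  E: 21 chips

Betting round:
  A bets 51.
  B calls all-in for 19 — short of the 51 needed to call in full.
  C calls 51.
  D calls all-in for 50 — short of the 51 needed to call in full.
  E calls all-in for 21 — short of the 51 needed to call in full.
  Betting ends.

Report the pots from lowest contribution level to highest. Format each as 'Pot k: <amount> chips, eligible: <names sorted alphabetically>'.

Contributions: A=51, B=19, C=51, D=50, E=21
Pot levels (distinct totals of non-folded players): 19, 21, 50, 51
Layer 1-19: 19 each from A, B, C, D, E = 19*5 = 95 chips; eligible A, B, C, D, E
Layer 20-21: 2 each from A, C, D, E = 2*4 = 8 chips; eligible A, C, D, E
Layer 22-50: 29 each from A, C, D = 29*3 = 87 chips; eligible A, C, D
Layer 51-51: 1 each from A, C = 1*2 = 2 chips; eligible A, C

Pot 1: 95 chips, eligible: A, B, C, D, E
Pot 2: 8 chips, eligible: A, C, D, E
Pot 3: 87 chips, eligible: A, C, D
Pot 4: 2 chips, eligible: A, C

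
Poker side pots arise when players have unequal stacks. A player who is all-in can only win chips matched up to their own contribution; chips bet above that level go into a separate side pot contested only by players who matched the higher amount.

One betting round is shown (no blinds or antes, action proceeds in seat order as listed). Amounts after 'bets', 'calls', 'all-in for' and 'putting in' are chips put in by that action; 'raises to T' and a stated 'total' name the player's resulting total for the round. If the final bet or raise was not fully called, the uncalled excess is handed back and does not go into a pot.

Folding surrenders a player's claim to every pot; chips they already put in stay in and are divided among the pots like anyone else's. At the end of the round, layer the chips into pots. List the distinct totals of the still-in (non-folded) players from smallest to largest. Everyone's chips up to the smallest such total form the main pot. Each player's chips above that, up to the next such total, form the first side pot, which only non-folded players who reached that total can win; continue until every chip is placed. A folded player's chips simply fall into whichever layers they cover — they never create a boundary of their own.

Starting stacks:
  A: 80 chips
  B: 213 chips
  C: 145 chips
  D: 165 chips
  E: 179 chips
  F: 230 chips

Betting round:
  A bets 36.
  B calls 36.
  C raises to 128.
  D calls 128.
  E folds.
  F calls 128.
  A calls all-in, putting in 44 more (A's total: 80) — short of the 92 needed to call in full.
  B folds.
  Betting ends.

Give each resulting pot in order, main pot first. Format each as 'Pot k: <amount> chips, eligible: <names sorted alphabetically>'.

Pot 1: 356 chips, eligible: A, C, D, F
Pot 2: 144 chips, eligible: C, D, F

Derivation:
Contributions: A=80, B=36, C=128, D=128, F=128
Folded: B, E
Pot levels (distinct totals of non-folded players): 80, 128
Layer 1-80: A 80 + B 36 + C 80 + D 80 + F 80 = 356 chips; eligible A, C, D, F
Layer 81-128: 48 each from C, D, F = 48*3 = 144 chips; eligible C, D, F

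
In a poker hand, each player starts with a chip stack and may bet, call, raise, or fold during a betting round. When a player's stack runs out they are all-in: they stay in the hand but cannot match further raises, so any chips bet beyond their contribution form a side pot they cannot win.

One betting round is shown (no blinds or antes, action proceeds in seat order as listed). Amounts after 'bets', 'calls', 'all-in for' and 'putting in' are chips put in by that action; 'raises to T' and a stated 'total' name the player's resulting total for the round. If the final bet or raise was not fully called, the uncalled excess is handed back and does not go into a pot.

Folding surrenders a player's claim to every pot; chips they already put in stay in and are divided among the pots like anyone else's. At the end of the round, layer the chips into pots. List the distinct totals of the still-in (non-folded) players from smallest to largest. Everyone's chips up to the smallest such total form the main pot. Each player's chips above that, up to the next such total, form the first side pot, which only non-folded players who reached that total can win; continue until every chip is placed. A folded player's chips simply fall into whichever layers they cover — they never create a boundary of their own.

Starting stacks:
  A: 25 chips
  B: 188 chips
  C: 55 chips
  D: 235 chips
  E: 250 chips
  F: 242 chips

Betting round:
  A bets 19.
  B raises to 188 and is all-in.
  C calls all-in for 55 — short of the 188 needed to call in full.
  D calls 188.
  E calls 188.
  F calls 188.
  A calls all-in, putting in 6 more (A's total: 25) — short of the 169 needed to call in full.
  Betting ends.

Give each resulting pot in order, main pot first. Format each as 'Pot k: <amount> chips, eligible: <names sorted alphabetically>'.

Pot 1: 150 chips, eligible: A, B, C, D, E, F
Pot 2: 150 chips, eligible: B, C, D, E, F
Pot 3: 532 chips, eligible: B, D, E, F

Derivation:
Contributions: A=25, B=188, C=55, D=188, E=188, F=188
Pot levels (distinct totals of non-folded players): 25, 55, 188
Layer 1-25: 25 each from A, B, C, D, E, F = 25*6 = 150 chips; eligible A, B, C, D, E, F
Layer 26-55: 30 each from B, C, D, E, F = 30*5 = 150 chips; eligible B, C, D, E, F
Layer 56-188: 133 each from B, D, E, F = 133*4 = 532 chips; eligible B, D, E, F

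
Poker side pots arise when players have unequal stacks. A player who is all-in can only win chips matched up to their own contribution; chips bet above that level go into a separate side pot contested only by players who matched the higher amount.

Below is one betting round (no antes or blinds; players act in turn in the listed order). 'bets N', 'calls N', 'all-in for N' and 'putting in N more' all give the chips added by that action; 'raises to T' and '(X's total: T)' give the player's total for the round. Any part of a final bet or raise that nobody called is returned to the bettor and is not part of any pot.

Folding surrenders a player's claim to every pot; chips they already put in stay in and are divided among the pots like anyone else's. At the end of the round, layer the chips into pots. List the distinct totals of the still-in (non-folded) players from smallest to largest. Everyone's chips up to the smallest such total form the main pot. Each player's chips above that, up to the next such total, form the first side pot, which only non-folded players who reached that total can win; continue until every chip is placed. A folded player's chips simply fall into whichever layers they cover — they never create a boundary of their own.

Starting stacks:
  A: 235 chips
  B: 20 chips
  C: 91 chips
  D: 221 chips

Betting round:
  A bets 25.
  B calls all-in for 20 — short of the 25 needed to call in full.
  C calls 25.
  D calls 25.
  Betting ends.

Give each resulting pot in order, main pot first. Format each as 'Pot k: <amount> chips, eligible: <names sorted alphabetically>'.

Pot 1: 80 chips, eligible: A, B, C, D
Pot 2: 15 chips, eligible: A, C, D

Derivation:
Contributions: A=25, B=20, C=25, D=25
Pot levels (distinct totals of non-folded players): 20, 25
Layer 1-20: 20 each from A, B, C, D = 20*4 = 80 chips; eligible A, B, C, D
Layer 21-25: 5 each from A, C, D = 5*3 = 15 chips; eligible A, C, D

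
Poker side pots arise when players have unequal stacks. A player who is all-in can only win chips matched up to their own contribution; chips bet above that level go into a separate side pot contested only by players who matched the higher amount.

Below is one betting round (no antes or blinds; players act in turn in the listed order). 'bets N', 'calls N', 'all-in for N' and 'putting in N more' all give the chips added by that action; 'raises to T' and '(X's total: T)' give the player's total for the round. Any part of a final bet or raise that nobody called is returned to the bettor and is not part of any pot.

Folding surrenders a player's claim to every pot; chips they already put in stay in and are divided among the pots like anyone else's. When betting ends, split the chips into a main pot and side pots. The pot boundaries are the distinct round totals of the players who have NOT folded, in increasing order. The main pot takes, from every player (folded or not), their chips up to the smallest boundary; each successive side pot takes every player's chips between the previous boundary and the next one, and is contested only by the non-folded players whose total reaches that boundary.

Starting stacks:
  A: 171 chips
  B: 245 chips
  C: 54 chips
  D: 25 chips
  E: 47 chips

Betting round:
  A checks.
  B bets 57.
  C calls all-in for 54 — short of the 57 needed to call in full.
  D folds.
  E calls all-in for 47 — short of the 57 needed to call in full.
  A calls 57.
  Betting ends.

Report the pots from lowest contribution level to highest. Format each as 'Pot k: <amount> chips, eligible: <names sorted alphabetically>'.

Pot 1: 188 chips, eligible: A, B, C, E
Pot 2: 21 chips, eligible: A, B, C
Pot 3: 6 chips, eligible: A, B

Derivation:
Contributions: A=57, B=57, C=54, E=47
Folded: D
Pot levels (distinct totals of non-folded players): 47, 54, 57
Layer 1-47: 47 each from A, B, C, E = 47*4 = 188 chips; eligible A, B, C, E
Layer 48-54: 7 each from A, B, C = 7*3 = 21 chips; eligible A, B, C
Layer 55-57: 3 each from A, B = 3*2 = 6 chips; eligible A, B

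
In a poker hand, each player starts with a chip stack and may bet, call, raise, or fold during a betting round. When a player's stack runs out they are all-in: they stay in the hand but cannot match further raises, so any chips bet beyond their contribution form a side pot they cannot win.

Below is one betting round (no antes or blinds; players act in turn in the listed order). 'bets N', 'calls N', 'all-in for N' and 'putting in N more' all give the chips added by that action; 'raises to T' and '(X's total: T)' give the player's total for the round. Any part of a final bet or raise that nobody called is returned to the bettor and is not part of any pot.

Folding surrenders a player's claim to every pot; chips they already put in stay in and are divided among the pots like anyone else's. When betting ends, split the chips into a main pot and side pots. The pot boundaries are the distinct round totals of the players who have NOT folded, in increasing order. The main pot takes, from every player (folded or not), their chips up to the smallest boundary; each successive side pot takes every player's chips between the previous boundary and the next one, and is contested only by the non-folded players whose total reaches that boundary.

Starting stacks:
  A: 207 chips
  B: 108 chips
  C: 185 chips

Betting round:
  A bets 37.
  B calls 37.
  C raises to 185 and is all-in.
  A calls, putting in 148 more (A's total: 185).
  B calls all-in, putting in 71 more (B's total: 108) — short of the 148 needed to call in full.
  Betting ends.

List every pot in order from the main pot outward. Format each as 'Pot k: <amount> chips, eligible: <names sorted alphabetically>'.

Pot 1: 324 chips, eligible: A, B, C
Pot 2: 154 chips, eligible: A, C

Derivation:
Contributions: A=185, B=108, C=185
Pot levels (distinct totals of non-folded players): 108, 185
Layer 1-108: 108 each from A, B, C = 108*3 = 324 chips; eligible A, B, C
Layer 109-185: 77 each from A, C = 77*2 = 154 chips; eligible A, C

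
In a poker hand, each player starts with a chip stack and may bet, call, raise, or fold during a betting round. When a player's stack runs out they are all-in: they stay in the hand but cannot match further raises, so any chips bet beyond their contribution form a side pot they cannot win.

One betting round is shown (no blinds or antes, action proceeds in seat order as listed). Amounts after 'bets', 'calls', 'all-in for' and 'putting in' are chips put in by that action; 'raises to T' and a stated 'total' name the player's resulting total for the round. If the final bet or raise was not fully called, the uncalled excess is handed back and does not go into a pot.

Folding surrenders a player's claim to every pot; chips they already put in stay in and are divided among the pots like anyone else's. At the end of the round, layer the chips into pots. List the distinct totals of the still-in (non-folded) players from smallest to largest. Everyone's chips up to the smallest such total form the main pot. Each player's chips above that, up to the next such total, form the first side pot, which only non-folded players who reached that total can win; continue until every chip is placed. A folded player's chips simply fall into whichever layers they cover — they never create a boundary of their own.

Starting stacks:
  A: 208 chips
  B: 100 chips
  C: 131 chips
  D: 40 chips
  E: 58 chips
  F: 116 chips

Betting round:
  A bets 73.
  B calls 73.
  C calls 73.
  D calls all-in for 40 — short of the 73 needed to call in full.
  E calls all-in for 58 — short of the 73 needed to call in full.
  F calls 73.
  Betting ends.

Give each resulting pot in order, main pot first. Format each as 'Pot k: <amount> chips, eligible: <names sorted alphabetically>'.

Contributions: A=73, B=73, C=73, D=40, E=58, F=73
Pot levels (distinct totals of non-folded players): 40, 58, 73
Layer 1-40: 40 each from A, B, C, D, E, F = 40*6 = 240 chips; eligible A, B, C, D, E, F
Layer 41-58: 18 each from A, B, C, E, F = 18*5 = 90 chips; eligible A, B, C, E, F
Layer 59-73: 15 each from A, B, C, F = 15*4 = 60 chips; eligible A, B, C, F

Pot 1: 240 chips, eligible: A, B, C, D, E, F
Pot 2: 90 chips, eligible: A, B, C, E, F
Pot 3: 60 chips, eligible: A, B, C, F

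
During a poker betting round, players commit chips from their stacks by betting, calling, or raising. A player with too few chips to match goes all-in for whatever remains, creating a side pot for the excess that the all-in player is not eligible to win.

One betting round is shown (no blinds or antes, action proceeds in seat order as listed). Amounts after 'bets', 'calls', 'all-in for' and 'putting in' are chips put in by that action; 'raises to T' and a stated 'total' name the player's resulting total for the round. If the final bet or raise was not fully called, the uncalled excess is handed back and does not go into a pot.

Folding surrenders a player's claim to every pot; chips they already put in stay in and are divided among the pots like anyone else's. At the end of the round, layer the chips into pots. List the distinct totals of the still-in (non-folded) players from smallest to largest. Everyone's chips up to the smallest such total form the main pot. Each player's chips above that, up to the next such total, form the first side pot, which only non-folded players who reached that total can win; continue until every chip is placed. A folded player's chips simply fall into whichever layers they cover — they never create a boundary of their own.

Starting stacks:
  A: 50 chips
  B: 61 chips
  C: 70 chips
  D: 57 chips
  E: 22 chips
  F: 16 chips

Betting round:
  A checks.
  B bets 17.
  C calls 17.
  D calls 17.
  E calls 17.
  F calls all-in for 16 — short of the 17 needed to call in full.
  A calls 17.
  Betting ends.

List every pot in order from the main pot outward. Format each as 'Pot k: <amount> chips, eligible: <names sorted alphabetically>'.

Pot 1: 96 chips, eligible: A, B, C, D, E, F
Pot 2: 5 chips, eligible: A, B, C, D, E

Derivation:
Contributions: A=17, B=17, C=17, D=17, E=17, F=16
Pot levels (distinct totals of non-folded players): 16, 17
Layer 1-16: 16 each from A, B, C, D, E, F = 16*6 = 96 chips; eligible A, B, C, D, E, F
Layer 17-17: 1 each from A, B, C, D, E = 1*5 = 5 chips; eligible A, B, C, D, E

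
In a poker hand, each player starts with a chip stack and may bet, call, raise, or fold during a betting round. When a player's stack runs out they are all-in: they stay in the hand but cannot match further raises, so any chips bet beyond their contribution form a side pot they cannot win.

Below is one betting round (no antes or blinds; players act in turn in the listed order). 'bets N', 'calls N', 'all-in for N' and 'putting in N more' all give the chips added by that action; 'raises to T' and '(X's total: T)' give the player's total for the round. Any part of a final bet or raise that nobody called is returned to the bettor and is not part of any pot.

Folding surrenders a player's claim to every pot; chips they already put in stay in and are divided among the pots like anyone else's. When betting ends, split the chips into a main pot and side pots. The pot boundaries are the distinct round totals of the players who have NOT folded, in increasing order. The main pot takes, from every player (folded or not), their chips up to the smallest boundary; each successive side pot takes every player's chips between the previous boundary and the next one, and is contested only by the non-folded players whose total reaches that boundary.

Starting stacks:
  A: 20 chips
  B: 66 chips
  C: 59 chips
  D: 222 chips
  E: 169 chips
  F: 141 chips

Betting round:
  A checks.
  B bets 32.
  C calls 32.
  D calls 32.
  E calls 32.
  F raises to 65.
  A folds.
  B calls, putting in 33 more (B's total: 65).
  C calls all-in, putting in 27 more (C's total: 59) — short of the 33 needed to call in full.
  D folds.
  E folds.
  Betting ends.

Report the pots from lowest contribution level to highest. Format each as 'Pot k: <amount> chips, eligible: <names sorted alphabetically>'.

Pot 1: 241 chips, eligible: B, C, F
Pot 2: 12 chips, eligible: B, F

Derivation:
Contributions: B=65, C=59, D=32, E=32, F=65
Folded: A, D, E
Pot levels (distinct totals of non-folded players): 59, 65
Layer 1-59: B 59 + C 59 + D 32 + E 32 + F 59 = 241 chips; eligible B, C, F
Layer 60-65: 6 each from B, F = 6*2 = 12 chips; eligible B, F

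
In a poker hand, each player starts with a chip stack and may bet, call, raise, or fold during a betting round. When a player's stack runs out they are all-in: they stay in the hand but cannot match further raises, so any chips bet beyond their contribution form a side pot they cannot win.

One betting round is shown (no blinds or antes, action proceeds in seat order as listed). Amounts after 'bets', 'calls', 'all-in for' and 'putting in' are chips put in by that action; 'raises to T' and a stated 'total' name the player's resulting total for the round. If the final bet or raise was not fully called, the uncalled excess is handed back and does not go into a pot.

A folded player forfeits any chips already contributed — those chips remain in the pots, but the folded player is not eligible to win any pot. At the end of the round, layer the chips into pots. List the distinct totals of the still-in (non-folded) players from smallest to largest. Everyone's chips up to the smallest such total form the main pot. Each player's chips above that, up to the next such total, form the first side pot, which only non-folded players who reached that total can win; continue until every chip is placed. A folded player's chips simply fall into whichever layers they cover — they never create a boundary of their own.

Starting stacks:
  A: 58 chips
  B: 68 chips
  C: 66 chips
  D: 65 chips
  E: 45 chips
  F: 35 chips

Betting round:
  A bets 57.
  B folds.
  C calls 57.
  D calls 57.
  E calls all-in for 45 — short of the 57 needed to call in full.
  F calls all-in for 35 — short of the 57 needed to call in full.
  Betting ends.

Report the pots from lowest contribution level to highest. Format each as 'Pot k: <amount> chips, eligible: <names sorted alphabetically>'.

Pot 1: 175 chips, eligible: A, C, D, E, F
Pot 2: 40 chips, eligible: A, C, D, E
Pot 3: 36 chips, eligible: A, C, D

Derivation:
Contributions: A=57, C=57, D=57, E=45, F=35
Folded: B
Pot levels (distinct totals of non-folded players): 35, 45, 57
Layer 1-35: 35 each from A, C, D, E, F = 35*5 = 175 chips; eligible A, C, D, E, F
Layer 36-45: 10 each from A, C, D, E = 10*4 = 40 chips; eligible A, C, D, E
Layer 46-57: 12 each from A, C, D = 12*3 = 36 chips; eligible A, C, D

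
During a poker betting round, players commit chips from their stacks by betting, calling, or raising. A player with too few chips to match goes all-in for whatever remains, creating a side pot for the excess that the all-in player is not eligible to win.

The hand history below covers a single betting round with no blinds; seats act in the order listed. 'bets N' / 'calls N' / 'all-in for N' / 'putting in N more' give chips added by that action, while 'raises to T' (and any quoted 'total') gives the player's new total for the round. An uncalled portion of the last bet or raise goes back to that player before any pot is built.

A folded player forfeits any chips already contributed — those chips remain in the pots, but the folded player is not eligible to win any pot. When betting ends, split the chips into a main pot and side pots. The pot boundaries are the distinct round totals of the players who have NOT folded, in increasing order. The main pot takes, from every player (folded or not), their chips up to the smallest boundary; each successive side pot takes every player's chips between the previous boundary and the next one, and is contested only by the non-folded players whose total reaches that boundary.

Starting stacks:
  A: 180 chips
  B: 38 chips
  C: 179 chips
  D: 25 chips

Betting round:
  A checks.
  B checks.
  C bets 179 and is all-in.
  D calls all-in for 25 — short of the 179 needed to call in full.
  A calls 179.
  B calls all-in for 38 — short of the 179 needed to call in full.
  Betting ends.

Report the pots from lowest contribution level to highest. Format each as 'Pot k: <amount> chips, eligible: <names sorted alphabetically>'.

Contributions: A=179, B=38, C=179, D=25
Pot levels (distinct totals of non-folded players): 25, 38, 179
Layer 1-25: 25 each from A, B, C, D = 25*4 = 100 chips; eligible A, B, C, D
Layer 26-38: 13 each from A, B, C = 13*3 = 39 chips; eligible A, B, C
Layer 39-179: 141 each from A, C = 141*2 = 282 chips; eligible A, C

Pot 1: 100 chips, eligible: A, B, C, D
Pot 2: 39 chips, eligible: A, B, C
Pot 3: 282 chips, eligible: A, C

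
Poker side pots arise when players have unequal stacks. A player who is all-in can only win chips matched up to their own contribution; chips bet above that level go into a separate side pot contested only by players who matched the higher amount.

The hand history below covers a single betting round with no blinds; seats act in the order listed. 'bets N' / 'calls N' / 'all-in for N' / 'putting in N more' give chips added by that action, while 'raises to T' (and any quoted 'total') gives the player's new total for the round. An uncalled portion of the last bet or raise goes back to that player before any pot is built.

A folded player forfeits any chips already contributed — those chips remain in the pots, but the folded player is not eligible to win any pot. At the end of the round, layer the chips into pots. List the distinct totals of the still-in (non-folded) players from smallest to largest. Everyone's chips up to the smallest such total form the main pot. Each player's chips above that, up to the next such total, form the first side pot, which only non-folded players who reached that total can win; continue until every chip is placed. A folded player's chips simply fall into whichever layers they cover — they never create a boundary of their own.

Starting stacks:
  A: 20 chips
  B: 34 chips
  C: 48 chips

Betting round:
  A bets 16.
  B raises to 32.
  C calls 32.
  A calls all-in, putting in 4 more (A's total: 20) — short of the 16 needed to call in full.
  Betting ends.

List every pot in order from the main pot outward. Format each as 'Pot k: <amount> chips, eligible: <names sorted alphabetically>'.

Pot 1: 60 chips, eligible: A, B, C
Pot 2: 24 chips, eligible: B, C

Derivation:
Contributions: A=20, B=32, C=32
Pot levels (distinct totals of non-folded players): 20, 32
Layer 1-20: 20 each from A, B, C = 20*3 = 60 chips; eligible A, B, C
Layer 21-32: 12 each from B, C = 12*2 = 24 chips; eligible B, C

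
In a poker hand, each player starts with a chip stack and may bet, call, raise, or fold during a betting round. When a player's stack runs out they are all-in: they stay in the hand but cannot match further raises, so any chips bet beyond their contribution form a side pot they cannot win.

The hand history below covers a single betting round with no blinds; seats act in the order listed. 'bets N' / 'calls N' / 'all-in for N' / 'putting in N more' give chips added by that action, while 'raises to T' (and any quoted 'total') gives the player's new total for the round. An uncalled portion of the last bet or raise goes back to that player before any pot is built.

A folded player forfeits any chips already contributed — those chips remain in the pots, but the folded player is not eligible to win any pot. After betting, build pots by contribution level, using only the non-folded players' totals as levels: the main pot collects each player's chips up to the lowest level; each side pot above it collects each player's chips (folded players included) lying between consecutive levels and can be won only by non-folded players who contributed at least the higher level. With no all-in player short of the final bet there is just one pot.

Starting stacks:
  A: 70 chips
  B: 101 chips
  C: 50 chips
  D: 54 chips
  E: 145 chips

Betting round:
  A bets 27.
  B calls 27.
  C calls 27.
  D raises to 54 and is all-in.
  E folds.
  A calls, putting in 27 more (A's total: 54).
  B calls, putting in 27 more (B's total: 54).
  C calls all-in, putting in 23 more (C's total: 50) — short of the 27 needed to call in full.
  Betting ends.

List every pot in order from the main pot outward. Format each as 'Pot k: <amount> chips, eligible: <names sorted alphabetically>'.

Contributions: A=54, B=54, C=50, D=54
Folded: E
Pot levels (distinct totals of non-folded players): 50, 54
Layer 1-50: 50 each from A, B, C, D = 50*4 = 200 chips; eligible A, B, C, D
Layer 51-54: 4 each from A, B, D = 4*3 = 12 chips; eligible A, B, D

Pot 1: 200 chips, eligible: A, B, C, D
Pot 2: 12 chips, eligible: A, B, D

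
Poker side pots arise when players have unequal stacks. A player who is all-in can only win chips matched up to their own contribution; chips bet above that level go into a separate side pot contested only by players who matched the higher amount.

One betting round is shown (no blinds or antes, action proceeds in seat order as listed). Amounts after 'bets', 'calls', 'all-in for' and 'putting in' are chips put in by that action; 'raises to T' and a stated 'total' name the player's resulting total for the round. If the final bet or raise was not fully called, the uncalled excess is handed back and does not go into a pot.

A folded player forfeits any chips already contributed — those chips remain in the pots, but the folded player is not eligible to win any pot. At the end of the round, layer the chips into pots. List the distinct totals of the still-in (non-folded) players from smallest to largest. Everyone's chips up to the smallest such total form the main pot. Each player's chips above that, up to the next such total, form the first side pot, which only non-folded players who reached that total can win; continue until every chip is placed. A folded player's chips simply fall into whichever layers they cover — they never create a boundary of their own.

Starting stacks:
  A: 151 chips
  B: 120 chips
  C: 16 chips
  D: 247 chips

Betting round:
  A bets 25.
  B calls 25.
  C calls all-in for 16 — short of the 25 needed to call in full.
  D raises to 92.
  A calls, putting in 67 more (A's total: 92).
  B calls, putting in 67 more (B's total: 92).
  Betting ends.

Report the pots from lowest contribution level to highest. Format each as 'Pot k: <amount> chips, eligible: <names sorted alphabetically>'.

Contributions: A=92, B=92, C=16, D=92
Pot levels (distinct totals of non-folded players): 16, 92
Layer 1-16: 16 each from A, B, C, D = 16*4 = 64 chips; eligible A, B, C, D
Layer 17-92: 76 each from A, B, D = 76*3 = 228 chips; eligible A, B, D

Pot 1: 64 chips, eligible: A, B, C, D
Pot 2: 228 chips, eligible: A, B, D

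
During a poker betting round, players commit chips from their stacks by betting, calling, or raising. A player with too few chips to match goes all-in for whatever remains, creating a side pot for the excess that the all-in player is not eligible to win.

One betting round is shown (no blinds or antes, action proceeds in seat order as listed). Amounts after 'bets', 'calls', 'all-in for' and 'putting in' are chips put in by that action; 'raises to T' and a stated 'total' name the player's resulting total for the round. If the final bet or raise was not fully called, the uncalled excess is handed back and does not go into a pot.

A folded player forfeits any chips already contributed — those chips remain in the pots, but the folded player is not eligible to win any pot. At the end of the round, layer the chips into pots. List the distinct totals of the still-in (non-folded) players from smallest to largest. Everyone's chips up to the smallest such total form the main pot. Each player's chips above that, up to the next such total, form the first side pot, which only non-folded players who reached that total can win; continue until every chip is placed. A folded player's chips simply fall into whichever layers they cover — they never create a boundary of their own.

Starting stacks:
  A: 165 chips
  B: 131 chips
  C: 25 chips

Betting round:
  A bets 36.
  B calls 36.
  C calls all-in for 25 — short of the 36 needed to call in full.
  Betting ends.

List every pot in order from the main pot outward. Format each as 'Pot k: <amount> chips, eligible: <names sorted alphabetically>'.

Pot 1: 75 chips, eligible: A, B, C
Pot 2: 22 chips, eligible: A, B

Derivation:
Contributions: A=36, B=36, C=25
Pot levels (distinct totals of non-folded players): 25, 36
Layer 1-25: 25 each from A, B, C = 25*3 = 75 chips; eligible A, B, C
Layer 26-36: 11 each from A, B = 11*2 = 22 chips; eligible A, B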